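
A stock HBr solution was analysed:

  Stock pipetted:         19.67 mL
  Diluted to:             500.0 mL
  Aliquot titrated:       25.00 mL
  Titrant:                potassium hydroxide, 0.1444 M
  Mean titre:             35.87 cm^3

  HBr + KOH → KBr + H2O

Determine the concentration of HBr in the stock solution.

n(KOH) = 0.03587 × 0.1444 = 5.180 × 10^-3 mol
n(HBr) in the aliquot = 5.180 × 10^-3 mol (1:1 ratio)
[HBr]_dilute = 5.180 × 10^-3 / 0.02500 = 0.2072 mol/L
Dilution factor = 500.0 / 19.67 = 25.42
[HBr]_stock = 0.2072 × 25.42 = 5.267 mol/L

5.267 M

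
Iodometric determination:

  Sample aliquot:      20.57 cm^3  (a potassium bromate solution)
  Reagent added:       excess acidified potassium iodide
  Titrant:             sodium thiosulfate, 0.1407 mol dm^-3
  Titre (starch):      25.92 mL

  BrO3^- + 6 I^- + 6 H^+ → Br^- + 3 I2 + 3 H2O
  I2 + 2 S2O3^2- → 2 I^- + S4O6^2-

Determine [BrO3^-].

0.02955 mol/L

n(S2O3^2-) = 0.02592 × 0.1407 = 3.647 × 10^-3 mol
n(I2) = n(S2O3^2-)/2 = 1.823 × 10^-3 mol
From the 1:3 ratio, n(BrO3^-) in the aliquot = 1/3 × 1.823 × 10^-3 = 6.078 × 10^-4 mol
[BrO3^-] = 6.078 × 10^-4 / 0.02057 = 0.02955 mol/L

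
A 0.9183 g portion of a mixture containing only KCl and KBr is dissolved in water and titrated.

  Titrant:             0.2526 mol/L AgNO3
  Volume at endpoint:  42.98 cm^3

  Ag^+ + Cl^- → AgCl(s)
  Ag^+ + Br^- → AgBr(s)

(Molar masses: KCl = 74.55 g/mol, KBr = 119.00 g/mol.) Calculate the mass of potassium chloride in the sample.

0.6267 g

n(AgNO3) = 0.04298 × 0.2526 = 0.01086 mol
Let x = n(KCl), y = n(KBr).
Titrant: 1x + 1y = 0.01086;  mass: 74.55x + 119.00y = 0.9183
Solving, x = 8.406 × 10^-3 mol, y = 2.451 × 10^-3 mol
mass of KCl = 8.406 × 10^-3 × 74.55 = 0.6267 g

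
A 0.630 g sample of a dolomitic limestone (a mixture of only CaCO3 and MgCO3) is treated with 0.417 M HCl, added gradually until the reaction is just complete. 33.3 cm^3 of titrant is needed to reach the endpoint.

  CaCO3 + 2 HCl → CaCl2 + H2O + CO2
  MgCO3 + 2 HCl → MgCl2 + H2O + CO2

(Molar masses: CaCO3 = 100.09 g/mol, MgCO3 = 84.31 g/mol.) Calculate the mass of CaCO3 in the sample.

0.283 g

n(HCl) = 0.0333 × 0.417 = 0.0139 mol
Let x = n(CaCO3), y = n(MgCO3).
Titrant: 2x + 2y = 0.0139;  mass: 100.09x + 84.31y = 0.630
Solving, x = 2.83 × 10^-3 mol, y = 4.11 × 10^-3 mol
mass of CaCO3 = 2.83 × 10^-3 × 100.09 = 0.283 g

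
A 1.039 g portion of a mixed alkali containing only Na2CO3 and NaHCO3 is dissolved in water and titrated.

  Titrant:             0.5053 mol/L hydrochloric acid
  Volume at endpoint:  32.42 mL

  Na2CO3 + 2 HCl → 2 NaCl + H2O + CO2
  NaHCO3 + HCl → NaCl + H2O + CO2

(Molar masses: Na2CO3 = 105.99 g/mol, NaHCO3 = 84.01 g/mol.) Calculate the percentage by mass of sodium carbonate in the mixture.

n(HCl) = 0.03242 × 0.5053 = 0.01638 mol
Let x = n(Na2CO3), y = n(NaHCO3).
Titrant: 2x + 1y = 0.01638;  mass: 105.99x + 84.01y = 1.039
Solving, x = 5.437 × 10^-3 mol, y = 5.508 × 10^-3 mol
mass of Na2CO3 = 5.437 × 10^-3 × 105.99 = 0.5762 g
% Na2CO3 = 0.5762 / 1.039 × 100 = 55.46 %

55.46 %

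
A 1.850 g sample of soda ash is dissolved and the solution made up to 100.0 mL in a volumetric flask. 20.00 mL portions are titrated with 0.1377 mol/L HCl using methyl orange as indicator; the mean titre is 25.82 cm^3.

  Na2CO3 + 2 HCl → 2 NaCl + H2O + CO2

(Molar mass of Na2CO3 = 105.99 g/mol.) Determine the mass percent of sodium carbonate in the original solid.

n(HCl) per titration = 0.02582 × 0.1377 = 3.555 × 10^-3 mol
From the 1:2 ratio, n(Na2CO3) in each aliquot = 1/2 × 3.555 × 10^-3 = 1.778 × 10^-3 mol
n(Na2CO3) in the whole flask = 1.778 × 10^-3 × 100.0/20.00 = 8.889 × 10^-3 mol
mass of Na2CO3 = 8.889 × 10^-3 × 105.99 = 0.9421 g
% Na2CO3 = 0.9421 / 1.850 × 100 = 50.92 %

50.92 %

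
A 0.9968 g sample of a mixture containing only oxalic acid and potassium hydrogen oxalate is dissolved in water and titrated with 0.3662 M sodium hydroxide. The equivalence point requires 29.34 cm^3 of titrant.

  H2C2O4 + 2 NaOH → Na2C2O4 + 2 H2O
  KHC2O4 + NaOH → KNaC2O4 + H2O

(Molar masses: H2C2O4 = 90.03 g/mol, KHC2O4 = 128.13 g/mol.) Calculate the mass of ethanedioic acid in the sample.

0.2057 g

n(NaOH) = 0.02934 × 0.3662 = 0.01074 mol
Let x = n(H2C2O4), y = n(KHC2O4).
Titrant: 2x + 1y = 0.01074;  mass: 90.03x + 128.13y = 0.9968
Solving, x = 2.285 × 10^-3 mol, y = 6.174 × 10^-3 mol
mass of H2C2O4 = 2.285 × 10^-3 × 90.03 = 0.2057 g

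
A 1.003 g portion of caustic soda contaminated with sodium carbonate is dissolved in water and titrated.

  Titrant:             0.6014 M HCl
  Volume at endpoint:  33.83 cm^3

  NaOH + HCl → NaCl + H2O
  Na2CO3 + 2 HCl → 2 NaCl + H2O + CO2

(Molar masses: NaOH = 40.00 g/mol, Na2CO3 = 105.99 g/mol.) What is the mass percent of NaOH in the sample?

23.08 %

n(HCl) = 0.03383 × 0.6014 = 0.02035 mol
Let x = n(NaOH), y = n(Na2CO3).
Titrant: 1x + 2y = 0.02035;  mass: 40.00x + 105.99y = 1.003
Solving, x = 5.787 × 10^-3 mol, y = 7.279 × 10^-3 mol
mass of NaOH = 5.787 × 10^-3 × 40.00 = 0.2315 g
% NaOH = 0.2315 / 1.003 × 100 = 23.08 %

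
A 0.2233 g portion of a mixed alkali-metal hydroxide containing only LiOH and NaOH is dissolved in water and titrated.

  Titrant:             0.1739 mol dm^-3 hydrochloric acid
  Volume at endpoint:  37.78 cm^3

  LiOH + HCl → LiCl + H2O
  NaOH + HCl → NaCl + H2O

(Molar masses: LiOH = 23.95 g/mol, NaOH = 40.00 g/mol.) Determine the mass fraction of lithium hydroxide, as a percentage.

n(HCl) = 0.03778 × 0.1739 = 6.570 × 10^-3 mol
Let x = n(LiOH), y = n(NaOH).
Titrant: 1x + 1y = 6.570 × 10^-3;  mass: 23.95x + 40.00y = 0.2233
Solving, x = 2.461 × 10^-3 mol, y = 4.109 × 10^-3 mol
mass of LiOH = 2.461 × 10^-3 × 23.95 = 0.05894 g
% LiOH = 0.05894 / 0.2233 × 100 = 26.39 %

26.39 %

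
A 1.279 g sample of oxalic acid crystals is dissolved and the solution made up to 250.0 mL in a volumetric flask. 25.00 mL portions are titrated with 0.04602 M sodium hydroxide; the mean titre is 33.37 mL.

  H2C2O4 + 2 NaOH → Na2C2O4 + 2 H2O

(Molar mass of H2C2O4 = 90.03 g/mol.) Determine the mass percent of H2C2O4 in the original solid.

54.05 %

n(NaOH) per titration = 0.03337 × 0.04602 = 1.536 × 10^-3 mol
From the 1:2 ratio, n(H2C2O4) in each aliquot = 1/2 × 1.536 × 10^-3 = 7.678 × 10^-4 mol
n(H2C2O4) in the whole flask = 7.678 × 10^-4 × 250.0/25.00 = 7.678 × 10^-3 mol
mass of H2C2O4 = 7.678 × 10^-3 × 90.03 = 0.6913 g
% H2C2O4 = 0.6913 / 1.279 × 100 = 54.05 %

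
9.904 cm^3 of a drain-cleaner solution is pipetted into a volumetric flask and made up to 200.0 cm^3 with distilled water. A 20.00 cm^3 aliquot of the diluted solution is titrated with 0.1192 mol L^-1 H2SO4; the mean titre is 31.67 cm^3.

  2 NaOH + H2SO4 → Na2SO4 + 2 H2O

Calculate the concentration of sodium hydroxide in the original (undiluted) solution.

7.623 mol/L

n(H2SO4) = 0.03167 × 0.1192 = 3.775 × 10^-3 mol
From the 2:1 ratio, n(NaOH) in the aliquot = 2/1 × 3.775 × 10^-3 = 7.550 × 10^-3 mol
[NaOH]_dilute = 7.550 × 10^-3 / 0.02000 = 0.3775 mol/L
Dilution factor = 200.0 / 9.904 = 20.19
[NaOH]_stock = 0.3775 × 20.19 = 7.623 mol/L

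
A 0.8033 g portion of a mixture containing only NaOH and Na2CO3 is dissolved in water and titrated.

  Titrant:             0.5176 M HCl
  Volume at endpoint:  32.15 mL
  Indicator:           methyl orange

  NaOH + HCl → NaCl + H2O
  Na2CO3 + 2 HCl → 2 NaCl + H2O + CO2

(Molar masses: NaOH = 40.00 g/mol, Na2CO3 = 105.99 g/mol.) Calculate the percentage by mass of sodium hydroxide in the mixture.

30.11 %

n(HCl) = 0.03215 × 0.5176 = 0.01664 mol
Let x = n(NaOH), y = n(Na2CO3).
Titrant: 1x + 2y = 0.01664;  mass: 40.00x + 105.99y = 0.8033
Solving, x = 6.047 × 10^-3 mol, y = 5.297 × 10^-3 mol
mass of NaOH = 6.047 × 10^-3 × 40.00 = 0.2419 g
% NaOH = 0.2419 / 0.8033 × 100 = 30.11 %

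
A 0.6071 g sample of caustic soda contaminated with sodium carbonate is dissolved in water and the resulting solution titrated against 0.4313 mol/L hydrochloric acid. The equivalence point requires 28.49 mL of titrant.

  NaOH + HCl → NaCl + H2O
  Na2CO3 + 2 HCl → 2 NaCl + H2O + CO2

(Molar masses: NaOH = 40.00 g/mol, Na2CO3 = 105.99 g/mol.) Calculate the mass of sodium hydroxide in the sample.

0.1357 g

n(HCl) = 0.02849 × 0.4313 = 0.01229 mol
Let x = n(NaOH), y = n(Na2CO3).
Titrant: 1x + 2y = 0.01229;  mass: 40.00x + 105.99y = 0.6071
Solving, x = 3.393 × 10^-3 mol, y = 4.447 × 10^-3 mol
mass of NaOH = 3.393 × 10^-3 × 40.00 = 0.1357 g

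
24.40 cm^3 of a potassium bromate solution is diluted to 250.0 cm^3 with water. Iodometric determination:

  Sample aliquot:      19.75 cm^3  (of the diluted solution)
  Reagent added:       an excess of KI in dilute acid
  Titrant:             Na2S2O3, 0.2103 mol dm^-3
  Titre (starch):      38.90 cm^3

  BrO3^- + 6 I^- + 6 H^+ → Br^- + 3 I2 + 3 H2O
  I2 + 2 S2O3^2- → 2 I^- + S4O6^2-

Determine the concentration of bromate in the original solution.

n(S2O3^2-) = 0.03890 × 0.2103 = 8.181 × 10^-3 mol
n(I2) = n(S2O3^2-)/2 = 4.090 × 10^-3 mol
From the 1:3 ratio, n(BrO3^-) in the aliquot = 1/3 × 4.090 × 10^-3 = 1.363 × 10^-3 mol
[BrO3^-]_dilute = 1.363 × 10^-3 / 0.01975 = 0.06904 mol/L
[BrO3^-]_original = 0.06904 × 250.0/24.40 = 0.7073 mol/L

0.7073 mol/L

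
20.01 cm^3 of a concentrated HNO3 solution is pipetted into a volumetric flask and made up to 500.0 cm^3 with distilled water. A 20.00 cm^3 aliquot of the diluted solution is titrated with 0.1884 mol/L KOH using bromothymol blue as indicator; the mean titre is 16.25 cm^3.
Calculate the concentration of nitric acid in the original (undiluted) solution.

HNO3 + KOH → KNO3 + H2O
n(KOH) = 0.01625 × 0.1884 = 3.062 × 10^-3 mol
n(HNO3) in the aliquot = 3.062 × 10^-3 mol (1:1 ratio)
[HNO3]_dilute = 3.062 × 10^-3 / 0.02000 = 0.1531 mol/L
Dilution factor = 500.0 / 20.01 = 24.99
[HNO3]_stock = 0.1531 × 24.99 = 3.825 mol/L

3.825 mol/L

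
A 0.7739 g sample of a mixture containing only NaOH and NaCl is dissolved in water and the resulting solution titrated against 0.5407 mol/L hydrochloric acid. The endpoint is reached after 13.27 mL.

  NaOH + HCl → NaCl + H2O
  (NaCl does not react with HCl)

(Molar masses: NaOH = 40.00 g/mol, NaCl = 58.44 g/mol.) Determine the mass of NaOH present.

0.2870 g

n(HCl) = 0.01327 × 0.5407 = 7.175 × 10^-3 mol
Let x = n(NaOH), y = n(NaCl).
Titrant: 1x = 7.175 × 10^-3;  mass: 40.00x + 58.44y = 0.7739
Solving, x = 7.175 × 10^-3 mol, y = 8.332 × 10^-3 mol
mass of NaOH = 7.175 × 10^-3 × 40.00 = 0.2870 g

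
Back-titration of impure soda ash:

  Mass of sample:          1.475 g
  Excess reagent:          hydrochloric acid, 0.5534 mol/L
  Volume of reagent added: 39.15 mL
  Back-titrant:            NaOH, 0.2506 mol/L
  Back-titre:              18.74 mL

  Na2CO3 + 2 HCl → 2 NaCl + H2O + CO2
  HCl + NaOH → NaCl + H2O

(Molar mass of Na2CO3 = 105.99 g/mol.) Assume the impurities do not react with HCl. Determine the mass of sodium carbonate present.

0.8993 g

n(HCl) added = 0.03915 × 0.5534 = 0.02167 mol
n(NaOH) used in back-titration = 0.01874 × 0.2506 = 4.696 × 10^-3 mol
n(HCl) left over = 4.696 × 10^-3 mol (1:1 ratio)
n(HCl) consumed by analyte = 0.02167 − 4.696 × 10^-3 = 0.01697 mol
From the 1:2 ratio, n(Na2CO3) = 1/2 × 0.01697 = 8.485 × 10^-3 mol
mass of Na2CO3 = 8.485 × 10^-3 × 105.99 = 0.8993 g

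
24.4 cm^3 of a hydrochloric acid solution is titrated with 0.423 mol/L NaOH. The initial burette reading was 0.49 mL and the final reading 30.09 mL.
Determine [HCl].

HCl + NaOH → NaCl + H2O
n(NaOH) = 0.0296 L × 0.423 mol/L = 0.0125 mol
n(HCl) = 0.0125 mol (1:1 mole ratio)
[HCl] = 0.0125 mol / 0.0244 L = 0.513 mol/L

0.513 mol/L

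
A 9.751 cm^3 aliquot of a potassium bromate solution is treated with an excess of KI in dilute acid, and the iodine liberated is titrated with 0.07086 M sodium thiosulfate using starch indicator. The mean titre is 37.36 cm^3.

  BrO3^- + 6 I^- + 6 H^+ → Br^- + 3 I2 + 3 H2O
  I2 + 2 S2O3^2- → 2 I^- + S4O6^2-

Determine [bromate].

0.04525 M

n(S2O3^2-) = 0.03736 × 0.07086 = 2.647 × 10^-3 mol
n(I2) = n(S2O3^2-)/2 = 1.324 × 10^-3 mol
From the 1:3 ratio, n(BrO3^-) in the aliquot = 1/3 × 1.324 × 10^-3 = 4.412 × 10^-4 mol
[BrO3^-] = 4.412 × 10^-4 / 0.009751 = 0.04525 mol/L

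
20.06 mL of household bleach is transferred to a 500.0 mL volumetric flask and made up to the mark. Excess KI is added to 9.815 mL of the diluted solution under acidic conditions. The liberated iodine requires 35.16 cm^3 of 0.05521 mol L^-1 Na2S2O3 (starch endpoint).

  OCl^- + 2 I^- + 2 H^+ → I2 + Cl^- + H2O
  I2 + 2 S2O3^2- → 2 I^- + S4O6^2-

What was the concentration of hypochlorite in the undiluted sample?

2.465 mol/L

n(S2O3^2-) = 0.03516 × 0.05521 = 1.941 × 10^-3 mol
n(I2) = n(S2O3^2-)/2 = 9.706 × 10^-4 mol
n(OCl^-) in the aliquot = 9.706 × 10^-4 mol (1:1 ratio)
[OCl^-]_dilute = 9.706 × 10^-4 / 0.009815 = 0.09889 mol/L
[OCl^-]_original = 0.09889 × 500.0/20.06 = 2.465 mol/L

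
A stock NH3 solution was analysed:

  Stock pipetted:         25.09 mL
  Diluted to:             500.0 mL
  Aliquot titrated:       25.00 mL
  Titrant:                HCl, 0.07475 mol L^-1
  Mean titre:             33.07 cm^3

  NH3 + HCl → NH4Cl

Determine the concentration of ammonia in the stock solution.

1.970 mol/L

n(HCl) = 0.03307 × 0.07475 = 2.472 × 10^-3 mol
n(NH3) in the aliquot = 2.472 × 10^-3 mol (1:1 ratio)
[NH3]_dilute = 2.472 × 10^-3 / 0.02500 = 0.09888 mol/L
Dilution factor = 500.0 / 25.09 = 19.93
[NH3]_stock = 0.09888 × 19.93 = 1.970 mol/L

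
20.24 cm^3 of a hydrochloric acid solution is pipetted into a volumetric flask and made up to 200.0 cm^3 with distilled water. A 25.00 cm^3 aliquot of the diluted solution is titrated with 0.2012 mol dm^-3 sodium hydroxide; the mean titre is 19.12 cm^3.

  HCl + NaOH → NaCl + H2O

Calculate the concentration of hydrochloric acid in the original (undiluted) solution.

n(NaOH) = 0.01912 × 0.2012 = 3.847 × 10^-3 mol
n(HCl) in the aliquot = 3.847 × 10^-3 mol (1:1 ratio)
[HCl]_dilute = 3.847 × 10^-3 / 0.02500 = 0.1539 mol/L
Dilution factor = 200.0 / 20.24 = 9.881
[HCl]_stock = 0.1539 × 9.881 = 1.521 mol/L

1.521 mol/L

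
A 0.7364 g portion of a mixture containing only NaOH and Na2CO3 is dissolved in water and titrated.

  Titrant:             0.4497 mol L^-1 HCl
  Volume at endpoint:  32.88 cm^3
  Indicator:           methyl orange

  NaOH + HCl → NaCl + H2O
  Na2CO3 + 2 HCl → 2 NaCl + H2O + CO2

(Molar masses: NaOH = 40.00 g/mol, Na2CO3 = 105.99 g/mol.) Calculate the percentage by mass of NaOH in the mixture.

n(HCl) = 0.03288 × 0.4497 = 0.01479 mol
Let x = n(NaOH), y = n(Na2CO3).
Titrant: 1x + 2y = 0.01479;  mass: 40.00x + 105.99y = 0.7364
Solving, x = 3.631 × 10^-3 mol, y = 5.577 × 10^-3 mol
mass of NaOH = 3.631 × 10^-3 × 40.00 = 0.1453 g
% NaOH = 0.1453 / 0.7364 × 100 = 19.73 %

19.73 %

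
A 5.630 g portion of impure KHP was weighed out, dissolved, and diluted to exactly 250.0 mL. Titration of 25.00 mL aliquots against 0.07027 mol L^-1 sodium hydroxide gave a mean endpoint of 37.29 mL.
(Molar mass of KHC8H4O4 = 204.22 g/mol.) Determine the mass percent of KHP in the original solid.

KHC8H4O4 + NaOH → KNaC8H4O4 + H2O
n(NaOH) per titration = 0.03729 × 0.07027 = 2.620 × 10^-3 mol
n(KHC8H4O4) in each aliquot = 2.620 × 10^-3 mol (1:1 ratio)
n(KHC8H4O4) in the whole flask = 2.620 × 10^-3 × 250.0/25.00 = 0.02620 mol
mass of KHC8H4O4 = 0.02620 × 204.22 = 5.351 g
% KHC8H4O4 = 5.351 / 5.630 × 100 = 95.05 %

95.05 %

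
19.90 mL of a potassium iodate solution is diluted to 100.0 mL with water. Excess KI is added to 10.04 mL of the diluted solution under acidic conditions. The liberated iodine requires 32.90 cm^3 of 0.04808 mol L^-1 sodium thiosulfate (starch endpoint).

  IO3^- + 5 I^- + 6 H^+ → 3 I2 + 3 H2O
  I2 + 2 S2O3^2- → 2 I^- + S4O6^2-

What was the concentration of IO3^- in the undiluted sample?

0.1320 mol/L

n(S2O3^2-) = 0.03290 × 0.04808 = 1.582 × 10^-3 mol
n(I2) = n(S2O3^2-)/2 = 7.909 × 10^-4 mol
From the 1:3 ratio, n(IO3^-) in the aliquot = 1/3 × 7.909 × 10^-4 = 2.636 × 10^-4 mol
[IO3^-]_dilute = 2.636 × 10^-4 / 0.01004 = 0.02626 mol/L
[IO3^-]_original = 0.02626 × 100.0/19.90 = 0.1320 mol/L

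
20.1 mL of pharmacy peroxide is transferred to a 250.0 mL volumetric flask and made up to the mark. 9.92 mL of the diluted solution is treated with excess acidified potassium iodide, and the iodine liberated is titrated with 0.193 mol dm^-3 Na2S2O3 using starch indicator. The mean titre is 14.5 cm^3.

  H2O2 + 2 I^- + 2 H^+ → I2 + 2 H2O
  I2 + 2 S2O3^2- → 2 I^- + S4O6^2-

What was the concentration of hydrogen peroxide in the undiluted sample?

1.75 mol/L

n(S2O3^2-) = 0.0145 × 0.193 = 2.80 × 10^-3 mol
n(I2) = n(S2O3^2-)/2 = 1.40 × 10^-3 mol
n(H2O2) in the aliquot = 1.40 × 10^-3 mol (1:1 ratio)
[H2O2]_dilute = 1.40 × 10^-3 / 0.00992 = 0.141 mol/L
[H2O2]_original = 0.141 × 250.0/20.1 = 1.75 mol/L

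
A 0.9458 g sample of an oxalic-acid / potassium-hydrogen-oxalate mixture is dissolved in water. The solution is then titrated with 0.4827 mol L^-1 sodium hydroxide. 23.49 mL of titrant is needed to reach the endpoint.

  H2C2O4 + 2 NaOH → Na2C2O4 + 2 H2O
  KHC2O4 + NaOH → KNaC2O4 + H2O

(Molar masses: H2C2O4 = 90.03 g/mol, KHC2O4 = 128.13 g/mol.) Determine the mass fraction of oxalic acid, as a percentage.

n(NaOH) = 0.02349 × 0.4827 = 0.01134 mol
Let x = n(H2C2O4), y = n(KHC2O4).
Titrant: 2x + 1y = 0.01134;  mass: 90.03x + 128.13y = 0.9458
Solving, x = 3.050 × 10^-3 mol, y = 5.238 × 10^-3 mol
mass of H2C2O4 = 3.050 × 10^-3 × 90.03 = 0.2746 g
% H2C2O4 = 0.2746 / 0.9458 × 100 = 29.03 %

29.03 %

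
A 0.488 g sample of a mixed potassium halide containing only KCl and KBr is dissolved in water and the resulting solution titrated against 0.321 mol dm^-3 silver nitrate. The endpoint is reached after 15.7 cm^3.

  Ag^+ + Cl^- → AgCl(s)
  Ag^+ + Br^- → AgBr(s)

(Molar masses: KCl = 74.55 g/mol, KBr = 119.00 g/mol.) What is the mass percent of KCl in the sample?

n(AgNO3) = 0.0157 × 0.321 = 5.04 × 10^-3 mol
Let x = n(KCl), y = n(KBr).
Titrant: 1x + 1y = 5.04 × 10^-3;  mass: 74.55x + 119.00y = 0.488
Solving, x = 2.51 × 10^-3 mol, y = 2.53 × 10^-3 mol
mass of KCl = 2.51 × 10^-3 × 74.55 = 0.187 g
% KCl = 0.187 / 0.488 × 100 = 38.4 %

38.4 %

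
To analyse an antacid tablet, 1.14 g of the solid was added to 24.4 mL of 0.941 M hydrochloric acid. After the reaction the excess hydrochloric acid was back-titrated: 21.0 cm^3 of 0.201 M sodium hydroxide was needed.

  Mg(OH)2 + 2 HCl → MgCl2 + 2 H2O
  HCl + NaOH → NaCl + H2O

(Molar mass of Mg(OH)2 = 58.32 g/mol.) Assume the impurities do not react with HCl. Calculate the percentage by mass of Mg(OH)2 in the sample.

47.9 %

n(HCl) added = 0.0244 × 0.941 = 0.0230 mol
n(NaOH) used in back-titration = 0.0210 × 0.201 = 4.22 × 10^-3 mol
n(HCl) left over = 4.22 × 10^-3 mol (1:1 ratio)
n(HCl) consumed by analyte = 0.0230 − 4.22 × 10^-3 = 0.0187 mol
From the 1:2 ratio, n(Mg(OH)2) = 1/2 × 0.0187 = 9.37 × 10^-3 mol
mass of Mg(OH)2 = 9.37 × 10^-3 × 58.32 = 0.546 g
% Mg(OH)2 = 0.546 / 1.14 × 100 = 47.9 %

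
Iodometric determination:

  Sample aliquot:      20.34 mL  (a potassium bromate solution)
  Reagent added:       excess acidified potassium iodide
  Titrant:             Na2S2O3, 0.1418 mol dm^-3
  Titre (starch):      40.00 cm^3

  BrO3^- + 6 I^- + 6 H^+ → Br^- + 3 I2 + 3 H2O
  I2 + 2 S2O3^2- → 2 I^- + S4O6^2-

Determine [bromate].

n(S2O3^2-) = 0.04000 × 0.1418 = 5.672 × 10^-3 mol
n(I2) = n(S2O3^2-)/2 = 2.836 × 10^-3 mol
From the 1:3 ratio, n(BrO3^-) in the aliquot = 1/3 × 2.836 × 10^-3 = 9.453 × 10^-4 mol
[BrO3^-] = 9.453 × 10^-4 / 0.02034 = 0.04648 mol/L

0.04648 mol/L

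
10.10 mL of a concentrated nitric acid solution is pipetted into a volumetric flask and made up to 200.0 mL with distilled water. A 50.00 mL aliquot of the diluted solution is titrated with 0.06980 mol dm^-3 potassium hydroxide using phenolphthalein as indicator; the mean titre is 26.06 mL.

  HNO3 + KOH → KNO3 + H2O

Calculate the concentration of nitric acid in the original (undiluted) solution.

0.7204 mol/L

n(KOH) = 0.02606 × 0.06980 = 1.819 × 10^-3 mol
n(HNO3) in the aliquot = 1.819 × 10^-3 mol (1:1 ratio)
[HNO3]_dilute = 1.819 × 10^-3 / 0.05000 = 0.03638 mol/L
Dilution factor = 200.0 / 10.10 = 19.80
[HNO3]_stock = 0.03638 × 19.80 = 0.7204 mol/L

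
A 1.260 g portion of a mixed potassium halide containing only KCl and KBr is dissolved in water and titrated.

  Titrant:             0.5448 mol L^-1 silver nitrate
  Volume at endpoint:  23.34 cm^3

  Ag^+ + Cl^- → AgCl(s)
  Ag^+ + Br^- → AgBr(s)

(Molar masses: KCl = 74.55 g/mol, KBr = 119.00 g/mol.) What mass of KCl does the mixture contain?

n(AgNO3) = 0.02334 × 0.5448 = 0.01272 mol
Let x = n(KCl), y = n(KBr).
Titrant: 1x + 1y = 0.01272;  mass: 74.55x + 119.00y = 1.260
Solving, x = 5.695 × 10^-3 mol, y = 7.020 × 10^-3 mol
mass of KCl = 5.695 × 10^-3 × 74.55 = 0.4246 g

0.4246 g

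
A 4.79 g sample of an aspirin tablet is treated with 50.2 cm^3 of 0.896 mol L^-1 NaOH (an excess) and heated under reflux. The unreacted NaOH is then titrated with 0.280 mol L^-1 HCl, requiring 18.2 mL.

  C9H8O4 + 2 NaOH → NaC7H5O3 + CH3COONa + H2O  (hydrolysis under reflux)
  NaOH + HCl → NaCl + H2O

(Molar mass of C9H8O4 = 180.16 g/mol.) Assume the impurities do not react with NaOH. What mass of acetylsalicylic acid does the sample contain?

n(NaOH) added = 0.0502 × 0.896 = 0.0450 mol
n(HCl) used in back-titration = 0.0182 × 0.280 = 5.10 × 10^-3 mol
n(NaOH) left over = 5.10 × 10^-3 mol (1:1 ratio)
n(NaOH) consumed by analyte = 0.0450 − 5.10 × 10^-3 = 0.0399 mol
From the 1:2 ratio, n(C9H8O4) = 1/2 × 0.0399 = 0.0199 mol
mass of C9H8O4 = 0.0199 × 180.16 = 3.59 g

3.59 g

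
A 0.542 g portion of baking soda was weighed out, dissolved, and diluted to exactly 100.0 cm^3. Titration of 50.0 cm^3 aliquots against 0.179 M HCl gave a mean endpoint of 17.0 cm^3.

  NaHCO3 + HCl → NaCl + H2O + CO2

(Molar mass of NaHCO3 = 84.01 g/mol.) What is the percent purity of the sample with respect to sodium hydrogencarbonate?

94.3 %

n(HCl) per titration = 0.0170 × 0.179 = 3.04 × 10^-3 mol
n(NaHCO3) in each aliquot = 3.04 × 10^-3 mol (1:1 ratio)
n(NaHCO3) in the whole flask = 3.04 × 10^-3 × 100.0/50.0 = 6.09 × 10^-3 mol
mass of NaHCO3 = 6.09 × 10^-3 × 84.01 = 0.511 g
% NaHCO3 = 0.511 / 0.542 × 100 = 94.3 %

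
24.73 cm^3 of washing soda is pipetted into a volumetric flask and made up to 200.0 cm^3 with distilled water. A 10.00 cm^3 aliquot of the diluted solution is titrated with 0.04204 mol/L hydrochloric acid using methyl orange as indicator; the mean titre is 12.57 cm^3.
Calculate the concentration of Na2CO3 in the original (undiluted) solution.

0.2137 mol/L

Na2CO3 + 2 HCl → 2 NaCl + H2O + CO2
n(HCl) = 0.01257 × 0.04204 = 5.284 × 10^-4 mol
From the 1:2 ratio, n(Na2CO3) in the aliquot = 1/2 × 5.284 × 10^-4 = 2.642 × 10^-4 mol
[Na2CO3]_dilute = 2.642 × 10^-4 / 0.01000 = 0.02642 mol/L
Dilution factor = 200.0 / 24.73 = 8.087
[Na2CO3]_stock = 0.02642 × 8.087 = 0.2137 mol/L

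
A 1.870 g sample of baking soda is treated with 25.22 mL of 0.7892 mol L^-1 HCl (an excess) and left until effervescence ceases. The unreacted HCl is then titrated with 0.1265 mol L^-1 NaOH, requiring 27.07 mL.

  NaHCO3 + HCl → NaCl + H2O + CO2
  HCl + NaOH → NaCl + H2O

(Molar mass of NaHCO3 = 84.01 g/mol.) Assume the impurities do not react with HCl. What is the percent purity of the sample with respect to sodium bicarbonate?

n(HCl) added = 0.02522 × 0.7892 = 0.01990 mol
n(NaOH) used in back-titration = 0.02707 × 0.1265 = 3.424 × 10^-3 mol
n(HCl) left over = 3.424 × 10^-3 mol (1:1 ratio)
n(HCl) consumed by analyte = 0.01990 − 3.424 × 10^-3 = 0.01648 mol
n(NaHCO3) = 0.01648 mol (1:1 ratio)
mass of NaHCO3 = 0.01648 × 84.01 = 1.384 g
% NaHCO3 = 1.384 / 1.870 × 100 = 74.03 %

74.03 %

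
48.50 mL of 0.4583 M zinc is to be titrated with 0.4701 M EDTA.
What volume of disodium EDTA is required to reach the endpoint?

47.28 mL

Zn^2+ + EDTA^4- → [Zn(EDTA)]^2-
n(Zn2+) = 0.04850 L × 0.4583 mol/L = 0.02223 mol
n(EDTA) = 0.02223 mol (1:1 stoichiometry)
V(EDTA) = 0.02223 mol / 0.4701 mol/L = 0.04728 L = 47.28 mL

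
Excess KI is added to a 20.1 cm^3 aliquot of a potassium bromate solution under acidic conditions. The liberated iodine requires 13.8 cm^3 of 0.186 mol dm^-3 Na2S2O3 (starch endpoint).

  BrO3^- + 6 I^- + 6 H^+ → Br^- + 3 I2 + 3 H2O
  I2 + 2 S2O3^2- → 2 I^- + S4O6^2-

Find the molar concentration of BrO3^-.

n(S2O3^2-) = 0.0138 × 0.186 = 2.57 × 10^-3 mol
n(I2) = n(S2O3^2-)/2 = 1.28 × 10^-3 mol
From the 1:3 ratio, n(BrO3^-) in the aliquot = 1/3 × 1.28 × 10^-3 = 4.28 × 10^-4 mol
[BrO3^-] = 4.28 × 10^-4 / 0.0201 = 0.0213 mol/L

0.0213 mol/L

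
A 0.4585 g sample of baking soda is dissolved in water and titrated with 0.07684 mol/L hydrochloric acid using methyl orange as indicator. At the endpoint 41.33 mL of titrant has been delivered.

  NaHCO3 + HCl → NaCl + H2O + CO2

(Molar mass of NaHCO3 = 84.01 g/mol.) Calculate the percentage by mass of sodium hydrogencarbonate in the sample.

58.19 %

n(HCl) = 0.04133 L × 0.07684 mol/L = 3.176 × 10^-3 mol
n(NaHCO3) = 3.176 × 10^-3 mol (1:1 ratio)
mass of NaHCO3 = 3.176 × 10^-3 × 84.01 g/mol = 0.2668 g
% NaHCO3 = 0.2668 / 0.4585 × 100 = 58.19 %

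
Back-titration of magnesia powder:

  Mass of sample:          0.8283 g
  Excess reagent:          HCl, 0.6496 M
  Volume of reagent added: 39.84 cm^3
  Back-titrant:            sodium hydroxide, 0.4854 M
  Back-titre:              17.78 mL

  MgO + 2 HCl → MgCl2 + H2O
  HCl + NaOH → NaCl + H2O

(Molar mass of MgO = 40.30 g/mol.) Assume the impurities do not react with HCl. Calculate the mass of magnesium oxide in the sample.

n(HCl) added = 0.03984 × 0.6496 = 0.02588 mol
n(NaOH) used in back-titration = 0.01778 × 0.4854 = 8.630 × 10^-3 mol
n(HCl) left over = 8.630 × 10^-3 mol (1:1 ratio)
n(HCl) consumed by analyte = 0.02588 − 8.630 × 10^-3 = 0.01725 mol
From the 1:2 ratio, n(MgO) = 1/2 × 0.01725 = 8.625 × 10^-3 mol
mass of MgO = 8.625 × 10^-3 × 40.30 = 0.3476 g

0.3476 g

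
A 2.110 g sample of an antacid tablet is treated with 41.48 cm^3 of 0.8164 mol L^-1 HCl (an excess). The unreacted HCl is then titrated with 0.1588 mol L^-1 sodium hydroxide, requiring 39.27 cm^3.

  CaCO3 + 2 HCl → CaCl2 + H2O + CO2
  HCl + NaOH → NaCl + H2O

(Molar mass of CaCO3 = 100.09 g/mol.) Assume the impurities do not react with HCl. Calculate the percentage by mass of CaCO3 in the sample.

65.53 %

n(HCl) added = 0.04148 × 0.8164 = 0.03386 mol
n(NaOH) used in back-titration = 0.03927 × 0.1588 = 6.236 × 10^-3 mol
n(HCl) left over = 6.236 × 10^-3 mol (1:1 ratio)
n(HCl) consumed by analyte = 0.03386 − 6.236 × 10^-3 = 0.02763 mol
From the 1:2 ratio, n(CaCO3) = 1/2 × 0.02763 = 0.01381 mol
mass of CaCO3 = 0.01381 × 100.09 = 1.383 g
% CaCO3 = 1.383 / 2.110 × 100 = 65.53 %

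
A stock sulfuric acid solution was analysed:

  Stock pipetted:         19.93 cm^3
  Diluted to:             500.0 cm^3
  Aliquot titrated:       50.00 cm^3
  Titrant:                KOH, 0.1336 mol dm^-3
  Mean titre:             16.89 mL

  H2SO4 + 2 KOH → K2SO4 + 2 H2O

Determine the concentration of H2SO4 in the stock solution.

0.5661 mol/L

n(KOH) = 0.01689 × 0.1336 = 2.257 × 10^-3 mol
From the 1:2 ratio, n(H2SO4) in the aliquot = 1/2 × 2.257 × 10^-3 = 1.128 × 10^-3 mol
[H2SO4]_dilute = 1.128 × 10^-3 / 0.05000 = 0.02257 mol/L
Dilution factor = 500.0 / 19.93 = 25.09
[H2SO4]_stock = 0.02257 × 25.09 = 0.5661 mol/L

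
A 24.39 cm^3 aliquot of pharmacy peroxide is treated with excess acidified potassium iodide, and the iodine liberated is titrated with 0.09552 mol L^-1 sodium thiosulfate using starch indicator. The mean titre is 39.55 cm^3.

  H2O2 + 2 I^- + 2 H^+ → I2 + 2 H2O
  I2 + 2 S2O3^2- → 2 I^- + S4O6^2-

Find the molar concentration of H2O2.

n(S2O3^2-) = 0.03955 × 0.09552 = 3.778 × 10^-3 mol
n(I2) = n(S2O3^2-)/2 = 1.889 × 10^-3 mol
n(H2O2) in the aliquot = 1.889 × 10^-3 mol (1:1 ratio)
[H2O2] = 1.889 × 10^-3 / 0.02439 = 0.07745 mol/L

0.07745 mol/L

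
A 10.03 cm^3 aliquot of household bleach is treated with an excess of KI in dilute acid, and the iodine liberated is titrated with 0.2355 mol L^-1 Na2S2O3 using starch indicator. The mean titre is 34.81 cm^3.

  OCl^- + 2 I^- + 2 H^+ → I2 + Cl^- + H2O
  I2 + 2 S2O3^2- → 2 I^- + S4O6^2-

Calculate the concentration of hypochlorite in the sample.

0.4087 mol/L

n(S2O3^2-) = 0.03481 × 0.2355 = 8.198 × 10^-3 mol
n(I2) = n(S2O3^2-)/2 = 4.099 × 10^-3 mol
n(OCl^-) in the aliquot = 4.099 × 10^-3 mol (1:1 ratio)
[OCl^-] = 4.099 × 10^-3 / 0.01003 = 0.4087 mol/L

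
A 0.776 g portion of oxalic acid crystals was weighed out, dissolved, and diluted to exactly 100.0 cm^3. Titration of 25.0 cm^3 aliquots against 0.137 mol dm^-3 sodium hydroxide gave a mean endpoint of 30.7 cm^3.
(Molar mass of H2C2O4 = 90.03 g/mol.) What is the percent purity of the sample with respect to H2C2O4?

97.6 %

H2C2O4 + 2 NaOH → Na2C2O4 + 2 H2O
n(NaOH) per titration = 0.0307 × 0.137 = 4.21 × 10^-3 mol
From the 1:2 ratio, n(H2C2O4) in each aliquot = 1/2 × 4.21 × 10^-3 = 2.10 × 10^-3 mol
n(H2C2O4) in the whole flask = 2.10 × 10^-3 × 100.0/25.0 = 8.41 × 10^-3 mol
mass of H2C2O4 = 8.41 × 10^-3 × 90.03 = 0.757 g
% H2C2O4 = 0.757 / 0.776 × 100 = 97.6 %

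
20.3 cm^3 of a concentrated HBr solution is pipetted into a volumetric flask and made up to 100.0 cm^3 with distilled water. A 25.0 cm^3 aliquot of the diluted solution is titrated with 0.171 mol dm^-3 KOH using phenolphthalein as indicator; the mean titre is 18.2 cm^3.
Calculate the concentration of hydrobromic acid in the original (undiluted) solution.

HBr + KOH → KBr + H2O
n(KOH) = 0.0182 × 0.171 = 3.11 × 10^-3 mol
n(HBr) in the aliquot = 3.11 × 10^-3 mol (1:1 ratio)
[HBr]_dilute = 3.11 × 10^-3 / 0.0250 = 0.124 mol/L
Dilution factor = 100.0 / 20.3 = 4.926
[HBr]_stock = 0.124 × 4.926 = 0.613 mol/L

0.613 mol/L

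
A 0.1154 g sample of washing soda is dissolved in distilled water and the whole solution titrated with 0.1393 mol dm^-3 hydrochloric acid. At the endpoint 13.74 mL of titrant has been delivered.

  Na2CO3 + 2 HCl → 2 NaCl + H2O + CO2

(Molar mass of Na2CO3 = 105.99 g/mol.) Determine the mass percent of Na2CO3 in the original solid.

87.90 %

n(HCl) = 0.01374 L × 0.1393 mol/L = 1.914 × 10^-3 mol
From the 1:2 ratio, n(Na2CO3) = 1/2 × 1.914 × 10^-3 = 9.570 × 10^-4 mol
mass of Na2CO3 = 9.570 × 10^-4 × 105.99 g/mol = 0.1014 g
% Na2CO3 = 0.1014 / 0.1154 × 100 = 87.90 %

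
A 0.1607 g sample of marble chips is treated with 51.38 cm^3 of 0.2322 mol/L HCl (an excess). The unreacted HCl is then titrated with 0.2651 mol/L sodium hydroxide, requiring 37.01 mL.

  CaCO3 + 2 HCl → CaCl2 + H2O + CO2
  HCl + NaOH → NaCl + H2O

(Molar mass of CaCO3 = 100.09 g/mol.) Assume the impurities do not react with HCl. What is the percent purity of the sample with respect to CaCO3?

n(HCl) added = 0.05138 × 0.2322 = 0.01193 mol
n(NaOH) used in back-titration = 0.03701 × 0.2651 = 9.811 × 10^-3 mol
n(HCl) left over = 9.811 × 10^-3 mol (1:1 ratio)
n(HCl) consumed by analyte = 0.01193 − 9.811 × 10^-3 = 2.119 × 10^-3 mol
From the 1:2 ratio, n(CaCO3) = 1/2 × 2.119 × 10^-3 = 1.060 × 10^-3 mol
mass of CaCO3 = 1.060 × 10^-3 × 100.09 = 0.1060 g
% CaCO3 = 0.1060 / 0.1607 × 100 = 65.99 %

65.99 %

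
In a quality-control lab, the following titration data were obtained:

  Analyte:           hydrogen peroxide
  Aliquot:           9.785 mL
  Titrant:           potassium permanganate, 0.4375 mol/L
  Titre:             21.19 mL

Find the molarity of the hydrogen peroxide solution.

2 MnO4^- + 5 H2O2 + 6 H^+ → 2 Mn^2+ + 5 O2 + 8 H2O
n(KMnO4) = 0.02119 L × 0.4375 mol/L = 9.271 × 10^-3 mol
From the 5:2 mole ratio, n(H2O2) = 5/2 × 9.271 × 10^-3 = 0.02318 mol
[H2O2] = 0.02318 mol / 0.009785 L = 2.369 mol/L

2.369 mol/L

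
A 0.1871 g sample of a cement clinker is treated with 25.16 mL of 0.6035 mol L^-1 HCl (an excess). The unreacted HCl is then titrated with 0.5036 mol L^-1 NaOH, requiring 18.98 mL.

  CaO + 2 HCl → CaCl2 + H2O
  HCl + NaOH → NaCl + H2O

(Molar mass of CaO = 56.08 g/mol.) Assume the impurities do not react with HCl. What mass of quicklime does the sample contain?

n(HCl) added = 0.02516 × 0.6035 = 0.01518 mol
n(NaOH) used in back-titration = 0.01898 × 0.5036 = 9.558 × 10^-3 mol
n(HCl) left over = 9.558 × 10^-3 mol (1:1 ratio)
n(HCl) consumed by analyte = 0.01518 − 9.558 × 10^-3 = 5.626 × 10^-3 mol
From the 1:2 ratio, n(CaO) = 1/2 × 5.626 × 10^-3 = 2.813 × 10^-3 mol
mass of CaO = 2.813 × 10^-3 × 56.08 = 0.1577 g

0.1577 g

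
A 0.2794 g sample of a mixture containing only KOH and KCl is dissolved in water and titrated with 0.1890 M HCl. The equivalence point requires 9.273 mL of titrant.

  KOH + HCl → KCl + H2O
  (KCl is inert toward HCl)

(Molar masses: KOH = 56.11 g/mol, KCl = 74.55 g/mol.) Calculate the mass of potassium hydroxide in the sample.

0.09834 g

n(HCl) = 0.009273 × 0.1890 = 1.753 × 10^-3 mol
Let x = n(KOH), y = n(KCl).
Titrant: 1x = 1.753 × 10^-3;  mass: 56.11x + 74.55y = 0.2794
Solving, x = 1.753 × 10^-3 mol, y = 2.429 × 10^-3 mol
mass of KOH = 1.753 × 10^-3 × 56.11 = 0.09834 g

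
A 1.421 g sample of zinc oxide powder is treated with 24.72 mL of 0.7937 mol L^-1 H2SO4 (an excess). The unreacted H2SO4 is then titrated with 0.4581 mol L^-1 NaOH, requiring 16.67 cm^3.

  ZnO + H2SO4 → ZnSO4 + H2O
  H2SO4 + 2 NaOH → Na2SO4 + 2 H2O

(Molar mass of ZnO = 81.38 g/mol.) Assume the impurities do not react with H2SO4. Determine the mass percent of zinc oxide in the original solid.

n(H2SO4) added = 0.02472 × 0.7937 = 0.01962 mol
n(NaOH) used in back-titration = 0.01667 × 0.4581 = 7.637 × 10^-3 mol
From the 1:2 ratio, n(H2SO4) left over = 1/2 × 7.637 × 10^-3 = 3.818 × 10^-3 mol
n(H2SO4) consumed by analyte = 0.01962 − 3.818 × 10^-3 = 0.01580 mol
n(ZnO) = 0.01580 mol (1:1 ratio)
mass of ZnO = 0.01580 × 81.38 = 1.286 g
% ZnO = 1.286 / 1.421 × 100 = 90.50 %

90.50 %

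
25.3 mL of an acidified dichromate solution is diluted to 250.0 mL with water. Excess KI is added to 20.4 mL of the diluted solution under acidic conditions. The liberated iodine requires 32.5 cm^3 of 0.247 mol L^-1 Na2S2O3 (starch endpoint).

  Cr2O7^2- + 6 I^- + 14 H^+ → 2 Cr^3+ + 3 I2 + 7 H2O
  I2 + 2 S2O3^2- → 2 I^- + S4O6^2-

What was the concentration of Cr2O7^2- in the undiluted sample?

n(S2O3^2-) = 0.0325 × 0.247 = 8.03 × 10^-3 mol
n(I2) = n(S2O3^2-)/2 = 4.01 × 10^-3 mol
From the 1:3 ratio, n(Cr2O7^2-) in the aliquot = 1/3 × 4.01 × 10^-3 = 1.34 × 10^-3 mol
[Cr2O7^2-]_dilute = 1.34 × 10^-3 / 0.0204 = 0.0656 mol/L
[Cr2O7^2-]_original = 0.0656 × 250.0/25.3 = 0.648 mol/L

0.648 mol/L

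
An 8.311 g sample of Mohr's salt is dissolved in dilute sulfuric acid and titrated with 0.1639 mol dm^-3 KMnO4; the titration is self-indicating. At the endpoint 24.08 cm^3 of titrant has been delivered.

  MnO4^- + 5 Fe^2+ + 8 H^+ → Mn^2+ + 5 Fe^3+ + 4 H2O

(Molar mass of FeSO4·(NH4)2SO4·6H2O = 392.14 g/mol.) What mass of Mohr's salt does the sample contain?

7.738 g

n(KMnO4) = 0.02408 L × 0.1639 mol/L = 3.947 × 10^-3 mol
From the 5:1 ratio, n(FeSO4·(NH4)2SO4·6H2O) = 5/1 × 3.947 × 10^-3 = 0.01973 mol
mass of FeSO4·(NH4)2SO4·6H2O = 0.01973 × 392.14 g/mol = 7.738 g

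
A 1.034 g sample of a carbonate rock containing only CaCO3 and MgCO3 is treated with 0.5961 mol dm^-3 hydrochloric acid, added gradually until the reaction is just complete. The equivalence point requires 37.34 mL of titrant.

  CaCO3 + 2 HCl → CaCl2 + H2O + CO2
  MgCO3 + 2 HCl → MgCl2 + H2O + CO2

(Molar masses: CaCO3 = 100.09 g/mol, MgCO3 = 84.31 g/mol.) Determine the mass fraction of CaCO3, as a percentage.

n(HCl) = 0.03734 × 0.5961 = 0.02226 mol
Let x = n(CaCO3), y = n(MgCO3).
Titrant: 2x + 2y = 0.02226;  mass: 100.09x + 84.31y = 1.034
Solving, x = 6.065 × 10^-3 mol, y = 5.065 × 10^-3 mol
mass of CaCO3 = 6.065 × 10^-3 × 100.09 = 0.6070 g
% CaCO3 = 0.6070 / 1.034 × 100 = 58.70 %

58.70 %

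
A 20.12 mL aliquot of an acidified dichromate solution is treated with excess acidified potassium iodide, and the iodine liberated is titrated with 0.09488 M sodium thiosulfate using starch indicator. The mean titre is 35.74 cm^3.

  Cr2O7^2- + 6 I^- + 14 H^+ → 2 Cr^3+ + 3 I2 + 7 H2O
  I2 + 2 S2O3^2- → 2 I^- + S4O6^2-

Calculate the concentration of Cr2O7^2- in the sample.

0.02809 M

n(S2O3^2-) = 0.03574 × 0.09488 = 3.391 × 10^-3 mol
n(I2) = n(S2O3^2-)/2 = 1.696 × 10^-3 mol
From the 1:3 ratio, n(Cr2O7^2-) in the aliquot = 1/3 × 1.696 × 10^-3 = 5.652 × 10^-4 mol
[Cr2O7^2-] = 5.652 × 10^-4 / 0.02012 = 0.02809 mol/L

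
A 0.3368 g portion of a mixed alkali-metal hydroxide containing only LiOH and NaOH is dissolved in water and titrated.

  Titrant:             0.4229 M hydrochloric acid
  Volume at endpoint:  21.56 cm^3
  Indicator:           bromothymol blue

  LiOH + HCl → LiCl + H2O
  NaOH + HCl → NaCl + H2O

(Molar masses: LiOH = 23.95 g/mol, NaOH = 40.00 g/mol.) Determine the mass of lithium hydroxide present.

0.04165 g

n(HCl) = 0.02156 × 0.4229 = 9.118 × 10^-3 mol
Let x = n(LiOH), y = n(NaOH).
Titrant: 1x + 1y = 9.118 × 10^-3;  mass: 23.95x + 40.00y = 0.3368
Solving, x = 1.739 × 10^-3 mol, y = 7.379 × 10^-3 mol
mass of LiOH = 1.739 × 10^-3 × 23.95 = 0.04165 g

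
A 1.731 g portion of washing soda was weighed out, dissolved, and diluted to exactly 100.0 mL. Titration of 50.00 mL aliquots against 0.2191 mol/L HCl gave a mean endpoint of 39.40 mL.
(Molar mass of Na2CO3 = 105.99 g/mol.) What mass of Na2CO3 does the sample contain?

Na2CO3 + 2 HCl → 2 NaCl + H2O + CO2
n(HCl) per titration = 0.03940 × 0.2191 = 8.633 × 10^-3 mol
From the 1:2 ratio, n(Na2CO3) in each aliquot = 1/2 × 8.633 × 10^-3 = 4.316 × 10^-3 mol
n(Na2CO3) in the whole flask = 4.316 × 10^-3 × 100.0/50.00 = 8.633 × 10^-3 mol
mass of Na2CO3 = 8.633 × 10^-3 × 105.99 = 0.9150 g

0.9150 g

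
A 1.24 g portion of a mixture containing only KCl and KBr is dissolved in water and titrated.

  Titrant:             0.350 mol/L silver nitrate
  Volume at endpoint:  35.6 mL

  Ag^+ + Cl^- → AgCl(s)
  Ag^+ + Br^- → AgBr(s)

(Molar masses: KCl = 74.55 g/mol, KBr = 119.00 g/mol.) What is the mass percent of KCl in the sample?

n(AgNO3) = 0.0356 × 0.350 = 0.0125 mol
Let x = n(KCl), y = n(KBr).
Titrant: 1x + 1y = 0.0125;  mass: 74.55x + 119.00y = 1.24
Solving, x = 5.46 × 10^-3 mol, y = 7.00 × 10^-3 mol
mass of KCl = 5.46 × 10^-3 × 74.55 = 0.407 g
% KCl = 0.407 / 1.24 × 100 = 32.8 %

32.8 %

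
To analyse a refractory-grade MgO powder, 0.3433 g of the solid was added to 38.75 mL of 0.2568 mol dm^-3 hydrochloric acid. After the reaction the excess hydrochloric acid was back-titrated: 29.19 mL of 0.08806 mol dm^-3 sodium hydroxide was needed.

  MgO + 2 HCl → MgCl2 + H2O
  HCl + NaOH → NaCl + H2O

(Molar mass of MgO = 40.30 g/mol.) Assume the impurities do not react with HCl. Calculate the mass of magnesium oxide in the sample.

0.1487 g

n(HCl) added = 0.03875 × 0.2568 = 9.951 × 10^-3 mol
n(NaOH) used in back-titration = 0.02919 × 0.08806 = 2.570 × 10^-3 mol
n(HCl) left over = 2.570 × 10^-3 mol (1:1 ratio)
n(HCl) consumed by analyte = 9.951 × 10^-3 − 2.570 × 10^-3 = 7.381 × 10^-3 mol
From the 1:2 ratio, n(MgO) = 1/2 × 7.381 × 10^-3 = 3.690 × 10^-3 mol
mass of MgO = 3.690 × 10^-3 × 40.30 = 0.1487 g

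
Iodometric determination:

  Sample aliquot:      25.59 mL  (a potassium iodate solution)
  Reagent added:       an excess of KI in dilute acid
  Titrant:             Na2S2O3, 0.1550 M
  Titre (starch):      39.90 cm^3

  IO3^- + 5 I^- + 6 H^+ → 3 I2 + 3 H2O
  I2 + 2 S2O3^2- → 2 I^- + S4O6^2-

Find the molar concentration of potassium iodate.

n(S2O3^2-) = 0.03990 × 0.1550 = 6.184 × 10^-3 mol
n(I2) = n(S2O3^2-)/2 = 3.092 × 10^-3 mol
From the 1:3 ratio, n(IO3^-) in the aliquot = 1/3 × 3.092 × 10^-3 = 1.031 × 10^-3 mol
[IO3^-] = 1.031 × 10^-3 / 0.02559 = 0.04028 mol/L

0.04028 M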